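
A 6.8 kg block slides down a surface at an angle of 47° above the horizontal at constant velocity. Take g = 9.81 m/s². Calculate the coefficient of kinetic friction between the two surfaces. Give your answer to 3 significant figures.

At constant velocity the net force along the incline is zero: mg sin 47° = μ mg cos 47°.
So μ = tan 47° = 0.7314 / 0.6820 = 1.0724.

1.07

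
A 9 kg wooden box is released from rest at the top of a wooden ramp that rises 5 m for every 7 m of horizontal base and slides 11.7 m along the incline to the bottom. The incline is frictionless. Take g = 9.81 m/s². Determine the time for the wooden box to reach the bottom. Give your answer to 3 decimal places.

The weight component along the incline is mg sin 35.54° = 51.318 N and the normal force is N = mg cos 35.54° = 71.845 N.
With no friction, a = g sin 35.54° = 5.7019 m/s².
Starting from rest, L = ½at², so t = √(2L/a) = √(2 × 11.7 / 5.7019) = 2.0258 s.

2.026 s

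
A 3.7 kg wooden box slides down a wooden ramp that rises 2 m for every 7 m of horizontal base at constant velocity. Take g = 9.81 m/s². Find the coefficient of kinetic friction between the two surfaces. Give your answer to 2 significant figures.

At constant velocity the net force along the incline is zero: mg sin 15.95° = μ mg cos 15.95°.
So μ = tan 15.95° = 0.2747 / 0.9615 = 0.2857.

0.29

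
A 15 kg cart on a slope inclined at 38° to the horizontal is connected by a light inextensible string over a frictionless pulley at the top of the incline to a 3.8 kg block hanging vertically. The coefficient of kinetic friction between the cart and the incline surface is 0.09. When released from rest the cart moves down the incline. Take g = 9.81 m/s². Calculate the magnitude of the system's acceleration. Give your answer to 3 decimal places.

2.281 m/s²

For the cart on the incline: the weight component along the slope is m₁g sin 38° = 15 × 9.81 × 0.6157 = 90.600 N and the normal force is N = m₁g cos 38° = 115.956 N.
Kinetic friction opposes the cart's motion down the incline: f = μN = 0.09 × 115.956 = 10.436 N acting up the slope.
Newton's second law for the cart (down-slope positive): 90.600 − 10.436 − T = 15 a. For the hanging block (upward positive): T − 3.8 × 9.81 = 3.8 a.
Adding the two equations eliminates T: 42.886 = 18.8 a, so a = 2.2812 m/s².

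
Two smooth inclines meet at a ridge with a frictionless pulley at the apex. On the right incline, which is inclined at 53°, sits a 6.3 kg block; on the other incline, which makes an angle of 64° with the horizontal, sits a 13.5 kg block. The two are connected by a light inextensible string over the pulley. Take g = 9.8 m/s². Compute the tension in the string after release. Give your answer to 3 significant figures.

71.5 N

Resolve each weight along its own incline: the 6.3 kg mass has component 6.3 × 9.8 × sin 53° = 49.308 N down its slope, and the 13.5 kg mass has 13.5 × 9.8 × sin 64° = 118.910 N down its slope.
The 13.5 kg side's 118.910 N exceeds the other side's 49.308 N, so that mass slides down and the 6.3 kg mass slides up. Taking that direction as positive, Newton's second law for the whole system gives 118.910 − 49.308 = (6.3 + 13.5) a, so a = 69.602 / 19.8 = 3.5153 m/s².
For the 6.3 kg mass (up-slope positive): T − 49.308 = 6.3 × 3.5153, so T = 71.454 N.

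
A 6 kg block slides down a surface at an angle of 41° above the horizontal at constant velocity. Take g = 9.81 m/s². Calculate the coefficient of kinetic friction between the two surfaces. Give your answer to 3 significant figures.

At constant velocity the net force along the incline is zero: mg sin 41° = μ mg cos 41°.
So μ = tan 41° = 0.6561 / 0.7547 = 0.8694.

0.869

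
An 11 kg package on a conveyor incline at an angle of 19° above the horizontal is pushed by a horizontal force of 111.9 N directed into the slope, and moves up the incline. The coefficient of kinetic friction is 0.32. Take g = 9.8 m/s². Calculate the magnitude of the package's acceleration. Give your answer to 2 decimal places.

The horizontal push has components F cos 19° = 111.9 × 0.9455 = 105.801 N up the incline and F sin 19° = 111.9 × 0.3256 = 36.435 N pressing into the surface.
The normal force is therefore N = mg cos 19° + F sin 19° = 101.925 + 36.435 = 138.360 N, and kinetic friction down the slope is μN = 0.32 × 138.360 = 44.275 N.
Along the incline: F cos 19° − mg sin 19° − μN = ma, so 105.801 − 35.100 − 44.275 = 11 a, giving a = 2.4024 m/s².

2.40 m/s²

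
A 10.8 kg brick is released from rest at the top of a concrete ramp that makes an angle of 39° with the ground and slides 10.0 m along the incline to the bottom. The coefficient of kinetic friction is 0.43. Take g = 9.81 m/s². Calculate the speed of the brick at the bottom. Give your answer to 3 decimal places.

The weight component along the incline is mg sin 39° = 66.675 N and the normal force is N = mg cos 39° = 82.337 N.
Friction up the slope is f = μN = 0.43 × 82.337 = 35.405 N, so the net downslope force is 66.675 − 35.405 = 31.270 N and a = 31.270 / 10.8 = 2.8954 m/s².
Starting from rest over a distance of 10.0 m, v² = 2aL = 2 × 2.8954 × 10.0 = 57.9080, so v = 7.6097 m/s.

7.610 m/s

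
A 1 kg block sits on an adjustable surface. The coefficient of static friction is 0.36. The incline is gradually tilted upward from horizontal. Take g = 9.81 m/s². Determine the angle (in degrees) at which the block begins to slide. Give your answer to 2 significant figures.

At the threshold of sliding, static friction is at its maximum μ_s N and exactly balances the weight component along the incline: mg sin θ = μ_s mg cos θ.
Hence tan θ = μ_s = 0.36, so θ = arctan(0.36) = 19.7989°.

20°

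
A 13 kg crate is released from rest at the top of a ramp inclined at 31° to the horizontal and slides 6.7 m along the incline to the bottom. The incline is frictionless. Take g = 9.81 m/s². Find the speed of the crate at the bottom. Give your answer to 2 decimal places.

The weight component along the incline is mg sin 31° = 65.683 N and the normal force is N = mg cos 31° = 109.315 N.
With no friction, a = g sin 31° = 5.0525 m/s².
Starting from rest over a distance of 6.7 m, v² = 2aL = 2 × 5.0525 × 6.7 = 67.7035, so v = 8.2282 m/s.

8.23 m/s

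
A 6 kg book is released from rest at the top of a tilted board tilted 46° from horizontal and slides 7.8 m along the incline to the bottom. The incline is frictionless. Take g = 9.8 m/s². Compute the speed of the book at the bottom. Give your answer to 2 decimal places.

The weight component along the incline is mg sin 46° = 42.297 N and the normal force is N = mg cos 46° = 40.846 N.
With no friction, a = g sin 46° = 7.0495 m/s².
Starting from rest over a distance of 7.8 m, v² = 2aL = 2 × 7.0495 × 7.8 = 109.9722, so v = 10.4868 m/s.

10.49 m/s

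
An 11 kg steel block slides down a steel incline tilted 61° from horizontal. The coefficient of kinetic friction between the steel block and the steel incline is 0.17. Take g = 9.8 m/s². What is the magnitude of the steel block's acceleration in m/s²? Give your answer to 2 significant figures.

Resolving the weight along the incline: the component pulling the steel block down the slope is mg sin 61° = 11 × 9.8 × 0.8746 = 94.282 N, and the normal force is N = mg cos 61° = 11 × 9.8 × 0.4848 = 52.261 N.
Kinetic friction acts up the slope with magnitude f = μN = 0.17 × 52.261 = 8.884 N.
Net force along the incline is 94.282 − 8.884 = 85.398 N, so a = 85.398 / 11 = 7.7635 m/s².

7.8 m/s²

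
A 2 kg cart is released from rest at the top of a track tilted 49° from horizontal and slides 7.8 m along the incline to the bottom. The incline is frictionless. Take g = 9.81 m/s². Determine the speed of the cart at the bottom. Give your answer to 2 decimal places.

The weight component along the incline is mg sin 49° = 14.807 N and the normal force is N = mg cos 49° = 12.872 N.
With no friction, a = g sin 49° = 7.4037 m/s².
Starting from rest over a distance of 7.8 m, v² = 2aL = 2 × 7.4037 × 7.8 = 115.4977, so v = 10.7470 m/s.

10.75 m/s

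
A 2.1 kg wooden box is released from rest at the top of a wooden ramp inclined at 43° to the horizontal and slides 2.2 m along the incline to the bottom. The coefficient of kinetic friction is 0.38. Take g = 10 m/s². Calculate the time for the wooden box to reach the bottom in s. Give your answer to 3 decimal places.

The weight component along the incline is mg sin 43° = 14.322 N and the normal force is N = mg cos 43° = 15.358 N.
Friction up the slope is f = μN = 0.38 × 15.358 = 5.836 N, so the net downslope force is 14.322 − 5.836 = 8.486 N and a = 8.486 / 2.1 = 4.0410 m/s².
Starting from rest, L = ½at², so t = √(2L/a) = √(2 × 2.2 / 4.0410) = 1.0435 s.

1.043 s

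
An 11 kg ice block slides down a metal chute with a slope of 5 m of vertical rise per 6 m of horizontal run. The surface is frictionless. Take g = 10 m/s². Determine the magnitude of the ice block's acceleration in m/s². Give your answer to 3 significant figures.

Resolving the weight along the incline: the component pulling the ice block down the slope is mg sin 39.81° = 11 × 10 × 0.6402 = 70.422 N, and the normal force is N = mg cos 39.81° = 11 × 10 × 0.7682 = 84.502 N.
With no friction the net force along the incline is 70.422 N, so a = g sin 39.81° = 70.422 / 11 = 6.4020 m/s².

6.40 m/s²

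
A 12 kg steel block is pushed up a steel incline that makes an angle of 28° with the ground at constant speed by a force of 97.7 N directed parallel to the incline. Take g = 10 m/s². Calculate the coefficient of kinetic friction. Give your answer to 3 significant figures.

At constant speed ΣF = 0 along the incline. The applied 97.7 N acts up the slope; the weight component mg sin 28° = 56.337 N and kinetic friction μN both act down the slope.
So 97.7 = 56.337 + μ × 105.954, giving μ = (97.7 − 56.337) / 105.954 = 0.3904.

0.390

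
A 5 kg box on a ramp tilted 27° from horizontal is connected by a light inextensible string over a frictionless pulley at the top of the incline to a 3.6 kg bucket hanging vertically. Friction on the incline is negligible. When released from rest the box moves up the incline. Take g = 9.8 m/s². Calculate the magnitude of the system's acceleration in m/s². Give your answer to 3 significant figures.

For the box on the incline: the weight component along the slope is m₁g sin 27° = 5 × 9.8 × 0.4540 = 22.246 N and the normal force is N = m₁g cos 27° = 43.659 N.
Newton's second law for the box (up-slope positive): T − 22.246 = 5 a. For the hanging bucket (downward positive): 3.6 × 9.8 − T = 3.6 a.
Adding the two equations eliminates T: 13.034 = 8.6 a, so a = 1.5156 m/s².

1.52 m/s²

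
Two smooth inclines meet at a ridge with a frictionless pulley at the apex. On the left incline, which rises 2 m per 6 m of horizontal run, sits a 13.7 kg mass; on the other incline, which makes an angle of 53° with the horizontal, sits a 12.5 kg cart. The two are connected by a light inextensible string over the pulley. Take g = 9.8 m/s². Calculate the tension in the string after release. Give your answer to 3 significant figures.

71.4 N

Resolve each weight along its own incline: the 13.7 kg mass has component 13.7 × 9.8 × sin 18.43° = 42.457 N down its slope, and the 12.5 kg mass has 12.5 × 9.8 × sin 53° = 97.833 N down its slope.
The 12.5 kg side's 97.833 N exceeds the other side's 42.457 N, so that mass slides down and the 13.7 kg mass slides up. Taking that direction as positive, Newton's second law for the whole system gives 97.833 − 42.457 = (13.7 + 12.5) a, so a = 55.376 / 26.2 = 2.1136 m/s².
For the 13.7 kg mass (up-slope positive): T − 42.457 = 13.7 × 2.1136, so T = 71.413 N.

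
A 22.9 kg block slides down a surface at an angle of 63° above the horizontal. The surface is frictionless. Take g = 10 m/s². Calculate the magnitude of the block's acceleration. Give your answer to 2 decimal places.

Resolving the weight along the incline: the component pulling the block down the slope is mg sin 63° = 22.9 × 10 × 0.8910 = 204.039 N, and the normal force is N = mg cos 63° = 22.9 × 10 × 0.4540 = 103.966 N.
With no friction the net force along the incline is 204.039 N, so a = g sin 63° = 204.039 / 22.9 = 8.9100 m/s².

8.91 m/s²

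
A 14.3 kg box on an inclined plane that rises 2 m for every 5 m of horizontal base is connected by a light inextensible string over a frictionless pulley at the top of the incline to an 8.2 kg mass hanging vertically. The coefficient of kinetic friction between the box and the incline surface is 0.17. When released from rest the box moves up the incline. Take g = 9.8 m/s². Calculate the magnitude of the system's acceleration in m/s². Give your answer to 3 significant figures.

0.275 m/s²

For the box on the incline: the weight component along the slope is m₁g sin 21.80° = 14.3 × 9.8 × 0.3714 = 52.048 N and the normal force is N = m₁g cos 21.80° = 130.117 N.
Kinetic friction opposes the box's motion up the incline: f = μN = 0.17 × 130.117 = 22.120 N acting down the slope.
Newton's second law for the box (up-slope positive): T − 52.048 − 22.120 = 14.3 a. For the hanging mass (downward positive): 8.2 × 9.8 − T = 8.2 a.
Adding the two equations eliminates T: 6.192 = 22.5 a, so a = 0.2752 m/s².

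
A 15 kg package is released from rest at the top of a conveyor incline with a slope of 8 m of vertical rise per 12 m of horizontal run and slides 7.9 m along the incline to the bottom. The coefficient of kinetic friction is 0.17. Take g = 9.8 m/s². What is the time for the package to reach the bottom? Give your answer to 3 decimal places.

The weight component along the incline is mg sin 33.69° = 81.541 N and the normal force is N = mg cos 33.69° = 122.311 N.
Friction up the slope is f = μN = 0.17 × 122.311 = 20.793 N, so the net downslope force is 81.541 − 20.793 = 60.748 N and a = 60.748 / 15 = 4.0499 m/s².
Starting from rest, L = ½at², so t = √(2L/a) = √(2 × 7.9 / 4.0499) = 1.9752 s.

1.975 s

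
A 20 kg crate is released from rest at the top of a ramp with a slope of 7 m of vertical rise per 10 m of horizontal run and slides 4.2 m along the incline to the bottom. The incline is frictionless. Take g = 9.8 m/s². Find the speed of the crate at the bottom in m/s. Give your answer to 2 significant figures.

6.9 m/s

The weight component along the incline is mg sin 34.99° = 112.399 N and the normal force is N = mg cos 34.99° = 160.569 N.
With no friction, a = g sin 34.99° = 5.6199 m/s².
Starting from rest over a distance of 4.2 m, v² = 2aL = 2 × 5.6199 × 4.2 = 47.2072, so v = 6.8707 m/s.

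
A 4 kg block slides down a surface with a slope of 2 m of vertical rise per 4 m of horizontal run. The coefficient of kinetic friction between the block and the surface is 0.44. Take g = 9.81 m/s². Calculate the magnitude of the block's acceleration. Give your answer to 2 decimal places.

0.53 m/s²

Resolving the weight along the incline: the component pulling the block down the slope is mg sin 26.57° = 4 × 9.81 × 0.4472 = 17.548 N, and the normal force is N = mg cos 26.57° = 4 × 9.81 × 0.8944 = 35.096 N.
Kinetic friction acts up the slope with magnitude f = μN = 0.44 × 35.096 = 15.442 N.
Net force along the incline is 17.548 − 15.442 = 2.106 N, so a = 2.106 / 4 = 0.5265 m/s².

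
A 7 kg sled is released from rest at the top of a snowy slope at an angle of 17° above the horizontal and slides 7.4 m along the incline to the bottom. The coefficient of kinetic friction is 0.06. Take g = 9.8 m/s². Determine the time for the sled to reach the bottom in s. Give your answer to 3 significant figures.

The weight component along the incline is mg sin 17° = 20.057 N and the normal force is N = mg cos 17° = 65.603 N.
Friction up the slope is f = μN = 0.06 × 65.603 = 3.936 N, so the net downslope force is 20.057 − 3.936 = 16.121 N and a = 16.121 / 7 = 2.3030 m/s².
Starting from rest, L = ½at², so t = √(2L/a) = √(2 × 7.4 / 2.3030) = 2.5350 s.

2.54 s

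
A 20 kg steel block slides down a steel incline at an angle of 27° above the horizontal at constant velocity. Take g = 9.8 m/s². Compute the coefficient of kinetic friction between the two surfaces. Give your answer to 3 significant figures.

0.510

At constant velocity the net force along the incline is zero: mg sin 27° = μ mg cos 27°.
So μ = tan 27° = 0.4540 / 0.8910 = 0.5095.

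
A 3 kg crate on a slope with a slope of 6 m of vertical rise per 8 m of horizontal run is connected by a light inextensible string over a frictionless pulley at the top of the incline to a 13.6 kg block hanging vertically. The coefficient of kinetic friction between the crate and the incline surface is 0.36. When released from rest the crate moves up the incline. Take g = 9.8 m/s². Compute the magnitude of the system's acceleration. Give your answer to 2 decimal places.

For the crate on the incline: the weight component along the slope is m₁g sin 36.87° = 3 × 9.8 × 0.6000 = 17.640 N and the normal force is N = m₁g cos 36.87° = 23.520 N.
Kinetic friction opposes the crate's motion up the incline: f = μN = 0.36 × 23.520 = 8.467 N acting down the slope.
Newton's second law for the crate (up-slope positive): T − 17.640 − 8.467 = 3 a. For the hanging block (downward positive): 13.6 × 9.8 − T = 13.6 a.
Adding the two equations eliminates T: 107.173 = 16.6 a, so a = 6.4562 m/s².

6.46 m/s²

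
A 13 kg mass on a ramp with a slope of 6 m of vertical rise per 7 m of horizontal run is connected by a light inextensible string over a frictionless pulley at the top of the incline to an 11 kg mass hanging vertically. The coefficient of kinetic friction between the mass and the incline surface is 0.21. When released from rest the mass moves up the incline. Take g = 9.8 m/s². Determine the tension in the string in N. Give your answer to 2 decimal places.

For the mass on the incline: the weight component along the slope is m₁g sin 40.60° = 13 × 9.8 × 0.6508 = 82.912 N and the normal force is N = m₁g cos 40.60° = 96.729 N.
Kinetic friction opposes the mass's motion up the incline: f = μN = 0.21 × 96.729 = 20.313 N acting down the slope.
Newton's second law for the mass (up-slope positive): T − 82.912 − 20.313 = 13 a. For the hanging mass (downward positive): 11 × 9.8 − T = 11 a.
Adding the two equations eliminates T: 4.575 = 24 a, so a = 0.1906 m/s².
Then from the hanging mass's equation, T = 11 × (9.8 − 0.1906) = 105.703 N.

105.70 N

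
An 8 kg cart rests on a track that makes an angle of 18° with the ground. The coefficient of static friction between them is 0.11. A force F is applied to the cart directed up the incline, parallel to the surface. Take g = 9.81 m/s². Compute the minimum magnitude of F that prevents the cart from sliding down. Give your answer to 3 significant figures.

16.0 N

The normal force is N = mg cos 18° = 74.639 N. With F at its minimum the cart is on the verge of sliding down, so static friction is at its maximum μ_s N = 0.11 × 74.639 = 8.210 N and acts up the slope.
Equilibrium along the incline: F + μ_s N = mg sin 18°, so F = 24.252 − 8.210 = 16.042 N.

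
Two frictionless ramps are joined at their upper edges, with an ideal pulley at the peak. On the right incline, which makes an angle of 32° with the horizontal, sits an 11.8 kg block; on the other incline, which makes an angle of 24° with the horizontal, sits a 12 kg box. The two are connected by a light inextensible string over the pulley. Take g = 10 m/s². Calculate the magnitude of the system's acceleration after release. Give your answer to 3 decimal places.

0.577 m/s²

Resolve each weight along its own incline: the 11.8 kg mass has component 11.8 × 10 × sin 32° = 62.530 N down its slope, and the 12 kg mass has 12 × 10 × sin 24° = 48.808 N down its slope.
The 11.8 kg side's 62.530 N exceeds the other side's 48.808 N, so that mass slides down and the 12 kg mass slides up. Taking that direction as positive, Newton's second law for the whole system gives 62.530 − 48.808 = (11.8 + 12) a, so a = 13.722 / 23.8 = 0.5766 m/s².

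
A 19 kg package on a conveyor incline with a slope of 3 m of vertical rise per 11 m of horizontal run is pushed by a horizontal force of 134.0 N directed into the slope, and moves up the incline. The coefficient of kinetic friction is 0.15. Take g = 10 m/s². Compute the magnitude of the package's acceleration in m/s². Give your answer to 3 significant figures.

2.45 m/s²

The horizontal push has components F cos 15.26° = 134.0 × 0.9648 = 129.283 N up the incline and F sin 15.26° = 134.0 × 0.2631 = 35.255 N pressing into the surface.
The normal force is therefore N = mg cos 15.26° + F sin 15.26° = 183.312 + 35.255 = 218.567 N, and kinetic friction down the slope is μN = 0.15 × 218.567 = 32.785 N.
Along the incline: F cos 15.26° − mg sin 15.26° − μN = ma, so 129.283 − 49.989 − 32.785 = 19 a, giving a = 2.4478 m/s².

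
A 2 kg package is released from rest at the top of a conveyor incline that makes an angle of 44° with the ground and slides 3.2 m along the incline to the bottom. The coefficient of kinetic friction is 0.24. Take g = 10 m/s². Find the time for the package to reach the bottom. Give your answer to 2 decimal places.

The weight component along the incline is mg sin 44° = 13.893 N and the normal force is N = mg cos 44° = 14.387 N.
Friction up the slope is f = μN = 0.24 × 14.387 = 3.453 N, so the net downslope force is 13.893 − 3.453 = 10.440 N and a = 10.440 / 2 = 5.2200 m/s².
Starting from rest, L = ½at², so t = √(2L/a) = √(2 × 3.2 / 5.2200) = 1.1073 s.

1.11 s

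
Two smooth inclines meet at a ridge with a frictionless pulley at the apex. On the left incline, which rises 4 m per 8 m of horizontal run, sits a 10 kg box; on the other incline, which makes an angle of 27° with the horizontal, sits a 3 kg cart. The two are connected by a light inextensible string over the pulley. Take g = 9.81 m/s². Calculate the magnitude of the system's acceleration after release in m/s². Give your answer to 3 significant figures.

2.35 m/s²

Resolve each weight along its own incline: the 10 kg mass has component 10 × 9.81 × sin 26.57° = 43.872 N down its slope, and the 3 kg mass has 3 × 9.81 × sin 27° = 13.361 N down its slope.
The 10 kg side's 43.872 N exceeds the other side's 13.361 N, so that mass slides down and the 3 kg mass slides up. Taking that direction as positive, Newton's second law for the whole system gives 43.872 − 13.361 = (10 + 3) a, so a = 30.511 / 13 = 2.3470 m/s².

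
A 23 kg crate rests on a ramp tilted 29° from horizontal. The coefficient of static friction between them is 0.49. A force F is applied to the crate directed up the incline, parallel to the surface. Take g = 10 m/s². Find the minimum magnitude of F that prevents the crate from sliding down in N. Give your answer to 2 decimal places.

The normal force is N = mg cos 29° = 201.163 N. With F at its minimum the crate is on the verge of sliding down, so static friction is at its maximum μ_s N = 0.49 × 201.163 = 98.570 N and acts up the slope.
Equilibrium along the incline: F + μ_s N = mg sin 29°, so F = 111.506 − 98.570 = 12.936 N.

12.94 N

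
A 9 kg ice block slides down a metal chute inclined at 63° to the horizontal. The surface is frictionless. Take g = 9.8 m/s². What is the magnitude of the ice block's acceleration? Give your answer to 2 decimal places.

8.73 m/s²

Resolving the weight along the incline: the component pulling the ice block down the slope is mg sin 63° = 9 × 9.8 × 0.8910 = 78.586 N, and the normal force is N = mg cos 63° = 9 × 9.8 × 0.4540 = 40.043 N.
With no friction the net force along the incline is 78.586 N, so a = g sin 63° = 78.586 / 9 = 8.7318 m/s².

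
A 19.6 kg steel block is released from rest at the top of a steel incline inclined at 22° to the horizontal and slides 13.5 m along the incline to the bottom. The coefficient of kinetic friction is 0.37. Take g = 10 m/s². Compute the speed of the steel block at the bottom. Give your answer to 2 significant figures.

2.9 m/s

The weight component along the incline is mg sin 22° = 73.423 N and the normal force is N = mg cos 22° = 181.728 N.
Friction up the slope is f = μN = 0.37 × 181.728 = 67.239 N, so the net downslope force is 73.423 − 67.239 = 6.184 N and a = 6.184 / 19.6 = 0.3155 m/s².
Starting from rest over a distance of 13.5 m, v² = 2aL = 2 × 0.3155 × 13.5 = 8.5185, so v = 2.9186 m/s.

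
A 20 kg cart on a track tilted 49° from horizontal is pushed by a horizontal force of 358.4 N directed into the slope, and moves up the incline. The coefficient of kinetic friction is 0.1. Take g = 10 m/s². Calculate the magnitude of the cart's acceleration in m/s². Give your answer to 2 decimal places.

2.20 m/s²

The horizontal push has components F cos 49° = 358.4 × 0.6561 = 235.146 N up the incline and F sin 49° = 358.4 × 0.7547 = 270.484 N pressing into the surface.
The normal force is therefore N = mg cos 49° + F sin 49° = 131.220 + 270.484 = 401.704 N, and kinetic friction down the slope is μN = 0.1 × 401.704 = 40.170 N.
Along the incline: F cos 49° − mg sin 49° − μN = ma, so 235.146 − 150.940 − 40.170 = 20 a, giving a = 2.2018 m/s².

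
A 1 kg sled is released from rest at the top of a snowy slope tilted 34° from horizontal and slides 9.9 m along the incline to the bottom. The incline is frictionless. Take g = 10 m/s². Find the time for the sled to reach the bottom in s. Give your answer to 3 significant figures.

The weight component along the incline is mg sin 34° = 5.592 N and the normal force is N = mg cos 34° = 8.290 N.
With no friction, a = g sin 34° = 5.5919 m/s².
Starting from rest, L = ½at², so t = √(2L/a) = √(2 × 9.9 / 5.5919) = 1.8817 s.

1.88 s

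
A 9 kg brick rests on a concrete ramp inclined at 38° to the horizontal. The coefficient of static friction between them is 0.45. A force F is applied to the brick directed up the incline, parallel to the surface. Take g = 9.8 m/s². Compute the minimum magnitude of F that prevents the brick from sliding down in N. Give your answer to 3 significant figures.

The normal force is N = mg cos 38° = 69.503 N. With F at its minimum the brick is on the verge of sliding down, so static friction is at its maximum μ_s N = 0.45 × 69.503 = 31.276 N and acts up the slope.
Equilibrium along the incline: F + μ_s N = mg sin 38°, so F = 54.301 − 31.276 = 23.025 N.

23.0 N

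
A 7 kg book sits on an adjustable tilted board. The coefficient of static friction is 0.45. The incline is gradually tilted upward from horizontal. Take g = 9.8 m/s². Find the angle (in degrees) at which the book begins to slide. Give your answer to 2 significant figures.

At the threshold of sliding, static friction is at its maximum μ_s N and exactly balances the weight component along the incline: mg sin θ = μ_s mg cos θ.
Hence tan θ = μ_s = 0.45, so θ = arctan(0.45) = 24.2277°.

24°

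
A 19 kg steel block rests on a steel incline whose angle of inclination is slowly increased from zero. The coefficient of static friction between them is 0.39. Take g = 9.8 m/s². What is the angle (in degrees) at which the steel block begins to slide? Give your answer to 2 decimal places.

21.31°

At the threshold of sliding, static friction is at its maximum μ_s N and exactly balances the weight component along the incline: mg sin θ = μ_s mg cos θ.
Hence tan θ = μ_s = 0.39, so θ = arctan(0.39) = 21.3058°.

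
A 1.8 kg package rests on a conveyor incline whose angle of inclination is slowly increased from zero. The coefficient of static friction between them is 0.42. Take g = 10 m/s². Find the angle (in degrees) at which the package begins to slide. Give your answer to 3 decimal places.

At the threshold of sliding, static friction is at its maximum μ_s N and exactly balances the weight component along the incline: mg sin θ = μ_s mg cos θ.
Hence tan θ = μ_s = 0.42, so θ = arctan(0.42) = 22.7824°.

22.782°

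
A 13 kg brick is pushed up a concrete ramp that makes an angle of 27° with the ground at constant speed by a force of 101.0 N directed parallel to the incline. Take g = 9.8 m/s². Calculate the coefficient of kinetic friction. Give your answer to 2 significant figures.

0.38

At constant speed ΣF = 0 along the incline. The applied 101.0 N acts up the slope; the weight component mg sin 27° = 57.838 N and kinetic friction μN both act down the slope.
So 101.0 = 57.838 + μ × 113.514, giving μ = (101.0 − 57.838) / 113.514 = 0.3802.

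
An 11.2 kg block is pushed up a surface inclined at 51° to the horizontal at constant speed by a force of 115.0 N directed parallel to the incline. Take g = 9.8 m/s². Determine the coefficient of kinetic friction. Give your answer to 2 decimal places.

0.43

At constant speed ΣF = 0 along the incline. The applied 115.0 N acts up the slope; the weight component mg sin 51° = 85.300 N and kinetic friction μN both act down the slope.
So 115.0 = 85.300 + μ × 69.074, giving μ = (115.0 − 85.300) / 69.074 = 0.4300.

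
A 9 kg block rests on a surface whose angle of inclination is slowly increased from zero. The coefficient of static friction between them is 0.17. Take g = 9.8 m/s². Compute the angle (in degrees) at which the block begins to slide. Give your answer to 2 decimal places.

9.65°

At the threshold of sliding, static friction is at its maximum μ_s N and exactly balances the weight component along the incline: mg sin θ = μ_s mg cos θ.
Hence tan θ = μ_s = 0.17, so θ = arctan(0.17) = 9.6480°.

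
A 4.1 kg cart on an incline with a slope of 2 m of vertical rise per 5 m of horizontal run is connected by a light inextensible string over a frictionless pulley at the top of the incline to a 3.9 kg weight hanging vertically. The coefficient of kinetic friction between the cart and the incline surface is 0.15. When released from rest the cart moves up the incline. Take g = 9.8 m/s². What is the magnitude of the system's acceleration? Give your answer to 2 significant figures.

2.2 m/s²

For the cart on the incline: the weight component along the slope is m₁g sin 21.80° = 4.1 × 9.8 × 0.3714 = 14.923 N and the normal force is N = m₁g cos 21.80° = 37.306 N.
Kinetic friction opposes the cart's motion up the incline: f = μN = 0.15 × 37.306 = 5.596 N acting down the slope.
Newton's second law for the cart (up-slope positive): T − 14.923 − 5.596 = 4.1 a. For the hanging weight (downward positive): 3.9 × 9.8 − T = 3.9 a.
Adding the two equations eliminates T: 17.701 = 8 a, so a = 2.2126 m/s².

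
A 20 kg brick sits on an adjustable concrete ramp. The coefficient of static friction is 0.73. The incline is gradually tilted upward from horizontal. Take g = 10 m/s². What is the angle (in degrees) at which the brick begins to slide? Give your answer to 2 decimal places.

36.13°

At the threshold of sliding, static friction is at its maximum μ_s N and exactly balances the weight component along the incline: mg sin θ = μ_s mg cos θ.
Hence tan θ = μ_s = 0.73, so θ = arctan(0.73) = 36.1294°.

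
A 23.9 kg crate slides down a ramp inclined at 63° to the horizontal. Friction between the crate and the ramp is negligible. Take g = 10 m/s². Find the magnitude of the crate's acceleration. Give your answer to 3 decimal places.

Resolving the weight along the incline: the component pulling the crate down the slope is mg sin 63° = 23.9 × 10 × 0.8910 = 212.949 N, and the normal force is N = mg cos 63° = 23.9 × 10 × 0.4540 = 108.506 N.
With no friction the net force along the incline is 212.949 N, so a = g sin 63° = 212.949 / 23.9 = 8.9100 m/s².

8.910 m/s²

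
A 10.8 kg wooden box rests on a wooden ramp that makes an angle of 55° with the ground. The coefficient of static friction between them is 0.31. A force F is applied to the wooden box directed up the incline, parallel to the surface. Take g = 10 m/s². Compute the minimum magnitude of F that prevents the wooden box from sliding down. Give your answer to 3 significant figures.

The normal force is N = mg cos 55° = 61.946 N. With F at its minimum the wooden box is on the verge of sliding down, so static friction is at its maximum μ_s N = 0.31 × 61.946 = 19.203 N and acts up the slope.
Equilibrium along the incline: F + μ_s N = mg sin 55°, so F = 88.468 − 19.203 = 69.265 N.

69.3 N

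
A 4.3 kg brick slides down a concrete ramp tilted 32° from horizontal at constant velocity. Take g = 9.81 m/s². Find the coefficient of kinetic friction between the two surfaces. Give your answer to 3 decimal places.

At constant velocity the net force along the incline is zero: mg sin 32° = μ mg cos 32°.
So μ = tan 32° = 0.5299 / 0.8480 = 0.6249.

0.625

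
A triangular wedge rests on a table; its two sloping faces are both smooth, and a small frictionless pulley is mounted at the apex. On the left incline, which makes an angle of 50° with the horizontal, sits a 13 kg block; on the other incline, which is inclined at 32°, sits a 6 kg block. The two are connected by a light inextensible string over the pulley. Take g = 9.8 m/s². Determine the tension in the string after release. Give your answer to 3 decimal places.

Resolve each weight along its own incline: the 13 kg mass has component 13 × 9.8 × sin 50° = 97.594 N down its slope, and the 6 kg mass has 6 × 9.8 × sin 32° = 31.159 N down its slope.
The 13 kg side's 97.594 N exceeds the other side's 31.159 N, so that mass slides down and the 6 kg mass slides up. Taking that direction as positive, Newton's second law for the whole system gives 97.594 − 31.159 = (13 + 6) a, so a = 66.435 / 19 = 3.4966 m/s².
For the 6 kg mass (up-slope positive): T − 31.159 = 6 × 3.4966, so T = 52.139 N.

52.139 N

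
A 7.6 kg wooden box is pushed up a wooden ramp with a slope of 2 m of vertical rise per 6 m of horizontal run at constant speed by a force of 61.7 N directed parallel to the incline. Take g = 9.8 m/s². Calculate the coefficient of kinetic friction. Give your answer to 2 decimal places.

At constant speed ΣF = 0 along the incline. The applied 61.7 N acts up the slope; the weight component mg sin 18.43° = 23.553 N and kinetic friction μN both act down the slope.
So 61.7 = 23.553 + μ × 70.658, giving μ = (61.7 − 23.553) / 70.658 = 0.5399.

0.54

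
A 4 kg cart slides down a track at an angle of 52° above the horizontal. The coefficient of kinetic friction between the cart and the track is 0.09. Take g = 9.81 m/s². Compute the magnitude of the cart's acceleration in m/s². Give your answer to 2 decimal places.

7.19 m/s²

Resolving the weight along the incline: the component pulling the cart down the slope is mg sin 52° = 4 × 9.81 × 0.7880 = 30.921 N, and the normal force is N = mg cos 52° = 4 × 9.81 × 0.6157 = 24.160 N.
Kinetic friction acts up the slope with magnitude f = μN = 0.09 × 24.160 = 2.174 N.
Net force along the incline is 30.921 − 2.174 = 28.747 N, so a = 28.747 / 4 = 7.1867 m/s².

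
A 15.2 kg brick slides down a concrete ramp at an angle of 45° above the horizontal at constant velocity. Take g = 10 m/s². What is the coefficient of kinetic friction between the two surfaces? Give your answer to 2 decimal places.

1.00

At constant velocity the net force along the incline is zero: mg sin 45° = μ mg cos 45°.
So μ = tan 45° = 0.7071 / 0.7071 = 1.0000.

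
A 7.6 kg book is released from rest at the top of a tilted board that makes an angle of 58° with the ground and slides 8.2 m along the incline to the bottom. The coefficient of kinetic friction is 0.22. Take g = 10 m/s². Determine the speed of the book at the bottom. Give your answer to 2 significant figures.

The weight component along the incline is mg sin 58° = 64.452 N and the normal force is N = mg cos 58° = 40.274 N.
Friction up the slope is f = μN = 0.22 × 40.274 = 8.860 N, so the net downslope force is 64.452 − 8.860 = 55.592 N and a = 55.592 / 7.6 = 7.3147 m/s².
Starting from rest over a distance of 8.2 m, v² = 2aL = 2 × 7.3147 × 8.2 = 119.9611, so v = 10.9527 m/s.

11 m/s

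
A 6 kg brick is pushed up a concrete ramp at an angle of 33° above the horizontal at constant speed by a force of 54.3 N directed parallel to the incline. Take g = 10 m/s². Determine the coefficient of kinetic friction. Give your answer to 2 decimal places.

0.43

At constant speed ΣF = 0 along the incline. The applied 54.3 N acts up the slope; the weight component mg sin 33° = 32.678 N and kinetic friction μN both act down the slope.
So 54.3 = 32.678 + μ × 50.320, giving μ = (54.3 − 32.678) / 50.320 = 0.4297.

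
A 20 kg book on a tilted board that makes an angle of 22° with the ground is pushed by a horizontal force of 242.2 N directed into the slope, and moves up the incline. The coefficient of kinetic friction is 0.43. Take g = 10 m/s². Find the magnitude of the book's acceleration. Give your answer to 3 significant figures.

1.54 m/s²

The horizontal push has components F cos 22° = 242.2 × 0.9272 = 224.568 N up the incline and F sin 22° = 242.2 × 0.3746 = 90.728 N pressing into the surface.
The normal force is therefore N = mg cos 22° + F sin 22° = 185.440 + 90.728 = 276.168 N, and kinetic friction down the slope is μN = 0.43 × 276.168 = 118.752 N.
Along the incline: F cos 22° − mg sin 22° − μN = ma, so 224.568 − 74.920 − 118.752 = 20 a, giving a = 1.5448 m/s².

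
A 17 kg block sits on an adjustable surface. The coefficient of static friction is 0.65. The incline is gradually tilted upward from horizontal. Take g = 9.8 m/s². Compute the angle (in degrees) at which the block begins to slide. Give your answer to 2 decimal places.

At the threshold of sliding, static friction is at its maximum μ_s N and exactly balances the weight component along the incline: mg sin θ = μ_s mg cos θ.
Hence tan θ = μ_s = 0.65, so θ = arctan(0.65) = 33.0239°.

33.02°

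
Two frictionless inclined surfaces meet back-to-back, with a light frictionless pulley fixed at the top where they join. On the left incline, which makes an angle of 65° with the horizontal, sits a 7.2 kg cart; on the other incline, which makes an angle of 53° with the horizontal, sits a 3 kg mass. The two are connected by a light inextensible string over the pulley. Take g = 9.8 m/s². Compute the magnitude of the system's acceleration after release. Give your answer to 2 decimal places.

3.97 m/s²

Resolve each weight along its own incline: the 7.2 kg mass has component 7.2 × 9.8 × sin 65° = 63.949 N down its slope, and the 3 kg mass has 3 × 9.8 × sin 53° = 23.480 N down its slope.
The 7.2 kg side's 63.949 N exceeds the other side's 23.480 N, so that mass slides down and the 3 kg mass slides up. Taking that direction as positive, Newton's second law for the whole system gives 63.949 − 23.480 = (7.2 + 3) a, so a = 40.469 / 10.2 = 3.9675 m/s².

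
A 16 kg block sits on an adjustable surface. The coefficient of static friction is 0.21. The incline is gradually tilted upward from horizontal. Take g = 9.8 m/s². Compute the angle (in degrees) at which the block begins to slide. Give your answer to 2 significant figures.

12°

At the threshold of sliding, static friction is at its maximum μ_s N and exactly balances the weight component along the incline: mg sin θ = μ_s mg cos θ.
Hence tan θ = μ_s = 0.21, so θ = arctan(0.21) = 11.8598°.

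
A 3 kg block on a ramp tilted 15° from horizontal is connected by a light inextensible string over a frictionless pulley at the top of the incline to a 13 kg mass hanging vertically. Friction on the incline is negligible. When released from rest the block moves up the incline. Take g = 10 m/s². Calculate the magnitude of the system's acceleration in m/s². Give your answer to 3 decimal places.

For the block on the incline: the weight component along the slope is m₁g sin 15° = 3 × 10 × 0.2588 = 7.764 N and the normal force is N = m₁g cos 15° = 28.978 N.
Newton's second law for the block (up-slope positive): T − 7.764 = 3 a. For the hanging mass (downward positive): 13 × 10 − T = 13 a.
Adding the two equations eliminates T: 122.236 = 16 a, so a = 7.6398 m/s².

7.640 m/s²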